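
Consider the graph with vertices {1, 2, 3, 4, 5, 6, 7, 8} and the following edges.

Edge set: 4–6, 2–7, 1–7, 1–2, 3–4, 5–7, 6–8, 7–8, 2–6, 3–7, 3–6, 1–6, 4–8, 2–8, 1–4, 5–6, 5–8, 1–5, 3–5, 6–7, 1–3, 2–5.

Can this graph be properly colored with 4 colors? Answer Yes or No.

1, 2, 5, 6, 7 form a clique, so at least 5 colors are needed.
So 4 colors are not enough.

No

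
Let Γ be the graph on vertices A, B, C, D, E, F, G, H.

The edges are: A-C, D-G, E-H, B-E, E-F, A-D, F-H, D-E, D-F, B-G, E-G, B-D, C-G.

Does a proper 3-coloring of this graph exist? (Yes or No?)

B, D, E, G are mutually adjacent (a clique of size 4), so at least 4 colors are needed.
So 3 colors are not enough.

No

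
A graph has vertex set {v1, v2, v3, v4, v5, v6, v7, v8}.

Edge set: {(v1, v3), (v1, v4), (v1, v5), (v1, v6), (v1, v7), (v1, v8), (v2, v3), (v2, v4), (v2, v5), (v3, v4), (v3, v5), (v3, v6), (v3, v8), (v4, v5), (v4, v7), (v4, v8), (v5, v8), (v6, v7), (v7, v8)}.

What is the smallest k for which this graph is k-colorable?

5

v1, v3, v4, v5, v8 are mutually adjacent (a clique of size 5), so at least 5 colors are needed.
A valid assignment using 5 colors: v1=blue, v2=blue, v3=red, v4=green, v5=purple, v6=green, v7=red, v8=yellow. No two adjacent vertices share a color.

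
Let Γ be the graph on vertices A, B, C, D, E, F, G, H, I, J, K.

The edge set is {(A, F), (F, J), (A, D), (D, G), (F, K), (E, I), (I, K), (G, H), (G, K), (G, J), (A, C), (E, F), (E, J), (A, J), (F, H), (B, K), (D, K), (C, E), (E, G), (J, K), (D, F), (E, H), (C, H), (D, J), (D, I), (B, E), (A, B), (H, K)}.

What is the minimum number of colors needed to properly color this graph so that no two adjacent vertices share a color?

A, D, F, J form a clique, so at least 4 colors are needed.
A valid assignment using 4 colors: A=red, B=blue, C=blue, D=green, E=red, F=blue, G=blue, H=green, I=blue, J=yellow, K=red. No two adjacent vertices share a color.

4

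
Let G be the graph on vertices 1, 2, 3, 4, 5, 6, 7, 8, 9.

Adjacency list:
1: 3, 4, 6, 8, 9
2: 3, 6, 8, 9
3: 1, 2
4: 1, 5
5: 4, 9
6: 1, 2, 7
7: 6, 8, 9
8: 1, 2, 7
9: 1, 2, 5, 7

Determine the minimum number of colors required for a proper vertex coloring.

6 and 7 are adjacent, so at least 2 colors are needed.
A valid assignment using 2 colors: 1=a, 2=a, 3=b, 4=b, 5=a, 6=b, 7=a, 8=b, 9=b. Every edge joins two different colors.

2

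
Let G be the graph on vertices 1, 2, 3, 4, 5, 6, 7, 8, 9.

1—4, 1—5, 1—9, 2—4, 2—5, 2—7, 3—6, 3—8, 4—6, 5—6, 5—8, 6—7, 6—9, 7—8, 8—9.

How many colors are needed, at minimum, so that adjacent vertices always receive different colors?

1 and 4 are adjacent, so at least 2 colors are needed.
2 colors suffice: color red → {1, 2, 6, 8}; color blue → {3, 4, 5, 7, 9}. Every edge joins two different colors.

2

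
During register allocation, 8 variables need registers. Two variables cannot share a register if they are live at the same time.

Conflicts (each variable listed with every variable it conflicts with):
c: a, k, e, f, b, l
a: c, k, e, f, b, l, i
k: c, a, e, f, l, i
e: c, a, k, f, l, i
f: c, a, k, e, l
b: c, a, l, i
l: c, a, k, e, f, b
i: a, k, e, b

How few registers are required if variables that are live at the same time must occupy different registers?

6

c, a, k, e, f, l all conflict with each other, so at least 6 registers are needed.
6 registers suffice: register 1 → {a}; register 2 → {c, i}; register 3 → {l}; register 4 → {k, b}; register 5 → {e}; register 6 → {f}. No two conflicting variables share a register.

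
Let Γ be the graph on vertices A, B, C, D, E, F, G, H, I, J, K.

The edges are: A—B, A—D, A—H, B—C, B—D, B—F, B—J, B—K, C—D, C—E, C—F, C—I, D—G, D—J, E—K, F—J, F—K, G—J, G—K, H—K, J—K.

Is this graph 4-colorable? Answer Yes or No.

Yes

The chromatic number is 4. B, F, J, K are pairwise adjacent (a clique of size 4), so at least 4 colors are needed.
One proper 4-coloring: A=2, B=1, C=2, D=3, E=1, F=3, G=1, H=1, I=1, J=4, K=2.
That is already a proper 4-coloring.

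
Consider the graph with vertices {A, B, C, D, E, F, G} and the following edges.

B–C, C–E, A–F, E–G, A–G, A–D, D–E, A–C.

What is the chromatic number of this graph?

B and C are adjacent, so at least 2 colors are needed.
One proper 2-coloring: A=1, B=1, C=2, D=2, E=1, F=2, G=2. Each edge has distinct colors on its endpoints.

2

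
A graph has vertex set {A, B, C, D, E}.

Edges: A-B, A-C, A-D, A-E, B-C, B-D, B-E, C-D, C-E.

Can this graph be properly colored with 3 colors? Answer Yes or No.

A, B, C, E are pairwise adjacent (a clique of size 4), so at least 4 colors are needed.
So 3 colors are not enough.

No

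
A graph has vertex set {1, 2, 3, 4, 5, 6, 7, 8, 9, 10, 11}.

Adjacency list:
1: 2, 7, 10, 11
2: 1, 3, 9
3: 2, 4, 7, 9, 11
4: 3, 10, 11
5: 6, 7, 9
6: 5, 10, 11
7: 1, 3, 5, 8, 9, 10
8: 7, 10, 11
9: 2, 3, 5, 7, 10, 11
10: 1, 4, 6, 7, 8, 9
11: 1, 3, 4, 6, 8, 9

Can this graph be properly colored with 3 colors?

The chromatic number is 3. 3, 9, 11 are mutually adjacent, so at least 3 colors are needed.
3 colors suffice: color a → {1, 4, 6, 8, 9}; color b → {2, 7, 11}; color c → {3, 5, 10}.
That is already a proper 3-coloring.

Yes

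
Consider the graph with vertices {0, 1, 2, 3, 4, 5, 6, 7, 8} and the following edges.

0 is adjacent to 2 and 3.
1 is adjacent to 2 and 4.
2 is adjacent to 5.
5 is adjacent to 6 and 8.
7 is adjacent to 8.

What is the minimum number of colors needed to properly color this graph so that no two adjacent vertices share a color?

2

1 and 4 are adjacent, so at least 2 colors are needed.
2 colors suffice: color a → {0, 1, 5, 7}; color b → {2, 3, 4, 6, 8}. Every edge joins two different colors.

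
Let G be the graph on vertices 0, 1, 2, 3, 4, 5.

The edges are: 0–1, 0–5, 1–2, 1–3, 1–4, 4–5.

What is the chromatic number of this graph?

2

0 and 5 are adjacent, so at least 2 colors are needed.
A valid assignment using 2 colors: 0=b, 1=a, 2=b, 3=b, 4=b, 5=a. Each edge has distinct colors on its endpoints.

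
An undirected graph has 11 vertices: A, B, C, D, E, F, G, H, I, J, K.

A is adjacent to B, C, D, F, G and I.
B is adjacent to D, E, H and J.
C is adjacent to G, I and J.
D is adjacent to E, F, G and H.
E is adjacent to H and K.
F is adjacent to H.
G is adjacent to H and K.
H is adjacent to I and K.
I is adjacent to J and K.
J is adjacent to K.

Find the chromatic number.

B, D, E, H are mutually adjacent (a clique of size 4), so at least 4 colors are needed.
4 colors suffice: color 1 → {A, H, J}; color 2 → {C, D, K}; color 3 → {B, F, G, I}; color 4 → {E}. Every edge joins two different colors.

4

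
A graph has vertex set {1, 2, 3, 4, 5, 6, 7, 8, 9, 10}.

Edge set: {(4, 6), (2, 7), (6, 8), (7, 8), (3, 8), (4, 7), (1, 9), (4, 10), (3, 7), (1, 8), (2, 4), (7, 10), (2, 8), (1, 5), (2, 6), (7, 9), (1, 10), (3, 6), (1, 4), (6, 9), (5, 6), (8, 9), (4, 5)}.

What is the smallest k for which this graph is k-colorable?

1, 8, 9 are pairwise adjacent, so at least 3 colors are needed.
3 colors suffice: color a → {1, 6, 7}; color b → {4, 8}; color c → {2, 3, 5, 9, 10}. Every edge joins two different colors.

3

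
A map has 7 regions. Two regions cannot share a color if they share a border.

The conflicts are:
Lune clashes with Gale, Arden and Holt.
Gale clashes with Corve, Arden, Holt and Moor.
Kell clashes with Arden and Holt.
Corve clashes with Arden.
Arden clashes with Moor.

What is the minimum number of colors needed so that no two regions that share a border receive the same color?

3

Gale, Corve, Arden pairwise conflict, so at least 3 colors are needed.
3 colors suffice: Lune=3, Gale=1, Kell=1, Corve=3, Arden=2, Holt=2, Moor=3. Every pair that conflicts lands in different colors.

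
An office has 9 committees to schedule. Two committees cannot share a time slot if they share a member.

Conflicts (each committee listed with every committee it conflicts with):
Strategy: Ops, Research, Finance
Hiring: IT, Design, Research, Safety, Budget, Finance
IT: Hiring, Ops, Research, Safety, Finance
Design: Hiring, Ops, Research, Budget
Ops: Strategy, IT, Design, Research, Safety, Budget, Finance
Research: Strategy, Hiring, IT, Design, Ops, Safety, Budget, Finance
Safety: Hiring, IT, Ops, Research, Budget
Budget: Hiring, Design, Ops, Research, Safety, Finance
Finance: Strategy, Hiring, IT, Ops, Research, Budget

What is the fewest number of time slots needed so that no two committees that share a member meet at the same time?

4

Strategy, Ops, Research, Finance pairwise conflict, so at least 4 time slots are needed.
A valid assignment using 4 time slots: Strategy=4, Hiring=2, IT=4, Design=3, Ops=2, Research=1, Safety=3, Budget=4, Finance=3. No two conflicting committees share a time slot.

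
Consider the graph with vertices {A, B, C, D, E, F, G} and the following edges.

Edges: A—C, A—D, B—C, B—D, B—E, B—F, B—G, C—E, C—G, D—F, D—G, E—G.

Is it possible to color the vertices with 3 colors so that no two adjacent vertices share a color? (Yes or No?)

No

B, C, E, G are mutually adjacent (a clique of size 4), so at least 4 colors are needed.
So 3 colors are not enough.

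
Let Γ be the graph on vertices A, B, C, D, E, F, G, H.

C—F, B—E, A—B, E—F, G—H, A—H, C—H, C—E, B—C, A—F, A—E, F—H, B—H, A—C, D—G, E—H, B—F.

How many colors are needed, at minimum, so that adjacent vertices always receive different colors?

6

A, B, C, E, F, H form a clique, so at least 6 colors are needed.
One proper 6-coloring: A=4, B=5, C=2, D=1, E=6, F=3, G=2, H=1. Each edge has distinct colors on its endpoints.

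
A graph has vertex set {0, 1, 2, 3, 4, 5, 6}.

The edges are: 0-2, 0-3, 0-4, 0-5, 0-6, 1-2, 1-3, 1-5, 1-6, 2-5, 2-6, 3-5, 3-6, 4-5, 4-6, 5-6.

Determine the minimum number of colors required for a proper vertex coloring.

0, 2, 5, 6 form a clique, so at least 4 colors are needed.
4 colors suffice: color a → {5}; color b → {6}; color c → {0, 1}; color d → {2, 3, 4}. Each edge has distinct colors on its endpoints.

4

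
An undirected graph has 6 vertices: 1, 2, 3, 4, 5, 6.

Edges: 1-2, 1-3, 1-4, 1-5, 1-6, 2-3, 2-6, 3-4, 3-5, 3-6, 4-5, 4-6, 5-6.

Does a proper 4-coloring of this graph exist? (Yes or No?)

1, 3, 4, 5, 6 are pairwise adjacent (a clique of size 5), so at least 5 colors are needed.
So 4 colors are not enough.

No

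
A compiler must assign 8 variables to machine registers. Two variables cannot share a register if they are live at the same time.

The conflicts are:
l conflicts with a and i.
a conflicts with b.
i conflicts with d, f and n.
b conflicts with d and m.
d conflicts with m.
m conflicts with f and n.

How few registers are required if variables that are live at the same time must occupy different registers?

b, d, m pairwise conflict, so at least 3 registers are needed.
A valid assignment using 3 registers: l=2, a=1, i=1, b=2, d=3, m=1, f=2, n=2. Every pair that conflicts lands in different registers.

3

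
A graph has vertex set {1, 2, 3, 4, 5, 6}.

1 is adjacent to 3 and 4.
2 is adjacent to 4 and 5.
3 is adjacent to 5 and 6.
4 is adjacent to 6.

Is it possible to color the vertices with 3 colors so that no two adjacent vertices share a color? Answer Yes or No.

The chromatic number is 3. The cycle 2-4-6-3-5-2 has odd length 5, so it cannot be 2-colored; at least 3 colors are needed.
A valid assignment using 3 colors: 1=b, 2=b, 3=a, 4=a, 5=c, 6=b.
That is already a proper 3-coloring.

Yes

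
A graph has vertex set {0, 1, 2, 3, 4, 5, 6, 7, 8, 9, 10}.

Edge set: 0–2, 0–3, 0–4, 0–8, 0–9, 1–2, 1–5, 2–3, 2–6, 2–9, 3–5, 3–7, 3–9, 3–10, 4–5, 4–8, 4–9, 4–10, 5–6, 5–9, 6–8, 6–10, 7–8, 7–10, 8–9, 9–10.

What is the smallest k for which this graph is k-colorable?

0, 4, 8, 9 are mutually adjacent (a clique of size 4), so at least 4 colors are needed.
4 colors suffice: color a → {1, 6, 7, 9}; color b → {3, 8}; color c → {0, 5, 10}; color d → {2, 4}. Each edge has distinct colors on its endpoints.

4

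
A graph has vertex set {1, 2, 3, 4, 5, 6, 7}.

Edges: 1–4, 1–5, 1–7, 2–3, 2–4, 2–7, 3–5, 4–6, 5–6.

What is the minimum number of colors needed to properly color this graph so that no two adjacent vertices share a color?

3

The cycle 3-5-6-4-2-3 has odd length 5, so it cannot be 2-colored; at least 3 colors are needed.
One proper 3-coloring: 1=red, 2=red, 3=green, 4=blue, 5=blue, 6=red, 7=blue. No two adjacent vertices share a color.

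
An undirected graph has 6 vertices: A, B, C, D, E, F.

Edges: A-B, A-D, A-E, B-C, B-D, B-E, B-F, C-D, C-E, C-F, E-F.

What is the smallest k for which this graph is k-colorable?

B, C, E, F are mutually adjacent (a clique of size 4), so at least 4 colors are needed.
4 colors suffice: A=2, B=1, C=2, D=3, E=3, F=4. No two adjacent vertices share a color.

4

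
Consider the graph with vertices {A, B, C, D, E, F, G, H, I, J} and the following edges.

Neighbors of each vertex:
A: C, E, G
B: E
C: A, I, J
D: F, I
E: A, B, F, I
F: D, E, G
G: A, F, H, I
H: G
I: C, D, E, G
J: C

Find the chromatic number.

2

A and C are adjacent, so at least 2 colors are needed.
2 colors suffice: A=blue, B=blue, C=red, D=red, E=red, F=blue, G=red, H=blue, I=blue, J=blue. No two adjacent vertices share a color.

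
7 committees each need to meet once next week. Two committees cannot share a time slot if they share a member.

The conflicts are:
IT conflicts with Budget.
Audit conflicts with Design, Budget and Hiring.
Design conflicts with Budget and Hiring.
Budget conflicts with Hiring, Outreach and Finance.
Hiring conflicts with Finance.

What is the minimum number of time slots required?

Audit, Design, Budget, Hiring are mutually in conflict, so at least 4 time slots are needed.
4 time slots suffice: time slot 1 → {Budget}; time slot 2 → {IT, Hiring, Outreach}; time slot 3 → {Audit, Finance}; time slot 4 → {Design}. Each listed conflict is separated.

4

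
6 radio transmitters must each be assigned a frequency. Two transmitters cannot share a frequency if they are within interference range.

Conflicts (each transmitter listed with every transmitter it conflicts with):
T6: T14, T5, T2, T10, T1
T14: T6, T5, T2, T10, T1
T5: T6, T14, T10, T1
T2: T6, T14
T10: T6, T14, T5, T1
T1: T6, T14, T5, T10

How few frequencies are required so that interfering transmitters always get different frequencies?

5

T6, T14, T5, T10, T1 pairwise conflict, so at least 5 frequencies are needed.
Using 5 frequencies: T6=2, T14=1, T5=3, T2=3, T10=4, T1=5. No two conflicting transmitters share a frequency.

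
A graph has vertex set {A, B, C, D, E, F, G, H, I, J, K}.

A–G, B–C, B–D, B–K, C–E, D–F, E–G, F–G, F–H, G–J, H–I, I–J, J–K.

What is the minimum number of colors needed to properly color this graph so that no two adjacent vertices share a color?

3

The cycle I-J-G-F-H-I has odd length 5, so it cannot be 2-colored; at least 3 colors are needed.
3 colors suffice: color red → {B, G, H}; color blue → {A, E, F, J}; color green → {C, D, I, K}. Each edge has distinct colors on its endpoints.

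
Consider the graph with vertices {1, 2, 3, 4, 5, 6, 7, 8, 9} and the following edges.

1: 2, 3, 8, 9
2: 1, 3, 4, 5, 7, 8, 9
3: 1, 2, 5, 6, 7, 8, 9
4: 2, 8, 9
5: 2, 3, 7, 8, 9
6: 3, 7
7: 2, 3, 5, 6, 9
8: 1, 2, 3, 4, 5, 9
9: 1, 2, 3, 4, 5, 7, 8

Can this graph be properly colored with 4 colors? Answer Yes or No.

No

1, 2, 3, 8, 9 are mutually adjacent (a clique of size 5), so at least 5 colors are needed.
So 4 colors are not enough.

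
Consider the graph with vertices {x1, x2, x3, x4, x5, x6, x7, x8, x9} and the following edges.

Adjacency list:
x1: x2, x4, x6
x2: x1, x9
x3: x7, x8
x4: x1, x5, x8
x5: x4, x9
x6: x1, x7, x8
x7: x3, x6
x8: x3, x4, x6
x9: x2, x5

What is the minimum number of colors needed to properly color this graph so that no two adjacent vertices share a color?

3

The cycle x4-x1-x2-x9-x5-x4 has odd length 5, so it cannot be 2-colored; at least 3 colors are needed.
3 colors suffice: x1=1, x2=2, x3=2, x4=2, x5=3, x6=2, x7=1, x8=1, x9=1. Each edge has distinct colors on its endpoints.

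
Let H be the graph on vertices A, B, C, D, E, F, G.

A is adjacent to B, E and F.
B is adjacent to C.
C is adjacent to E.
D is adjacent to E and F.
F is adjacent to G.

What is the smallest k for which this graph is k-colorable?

A and B are adjacent, so at least 2 colors are needed.
2 colors suffice: color 1 → {A, C, D, G}; color 2 → {B, E, F}. No two adjacent vertices share a color.

2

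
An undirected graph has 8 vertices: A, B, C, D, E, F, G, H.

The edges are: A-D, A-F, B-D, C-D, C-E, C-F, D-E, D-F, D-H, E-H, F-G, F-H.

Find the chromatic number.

D, F, H are pairwise adjacent, so at least 3 colors are needed.
One proper 3-coloring: A=3, B=2, C=3, D=1, E=2, F=2, G=1, H=3. No two adjacent vertices share a color.

3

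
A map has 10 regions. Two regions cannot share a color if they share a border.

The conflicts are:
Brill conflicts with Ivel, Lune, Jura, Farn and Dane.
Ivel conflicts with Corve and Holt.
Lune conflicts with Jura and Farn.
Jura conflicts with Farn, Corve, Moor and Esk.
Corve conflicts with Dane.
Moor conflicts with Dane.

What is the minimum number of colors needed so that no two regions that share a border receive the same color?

4

Brill, Lune, Jura, Farn pairwise conflict, so at least 4 colors are needed.
4 colors suffice: Brill=2, Ivel=1, Lune=3, Jura=1, Farn=4, Corve=2, Holt=2, Moor=2, Dane=1, Esk=2. Each listed conflict is separated.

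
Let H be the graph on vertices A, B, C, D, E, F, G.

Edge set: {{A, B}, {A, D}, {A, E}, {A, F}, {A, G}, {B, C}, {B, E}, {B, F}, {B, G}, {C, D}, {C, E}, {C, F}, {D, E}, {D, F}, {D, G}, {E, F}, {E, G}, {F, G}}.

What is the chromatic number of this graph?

5

A, B, E, F, G are mutually adjacent (a clique of size 5), so at least 5 colors are needed.
One proper 5-coloring: A=3, B=4, C=3, D=4, E=1, F=2, G=5. Each edge has distinct colors on its endpoints.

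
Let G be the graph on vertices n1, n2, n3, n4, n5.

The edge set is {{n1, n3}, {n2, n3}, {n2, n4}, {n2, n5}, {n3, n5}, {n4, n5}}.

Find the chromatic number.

n2, n4, n5 are pairwise adjacent, so at least 3 colors are needed.
3 colors suffice: n1=1, n2=1, n3=2, n4=2, n5=3. Every edge joins two different colors.

3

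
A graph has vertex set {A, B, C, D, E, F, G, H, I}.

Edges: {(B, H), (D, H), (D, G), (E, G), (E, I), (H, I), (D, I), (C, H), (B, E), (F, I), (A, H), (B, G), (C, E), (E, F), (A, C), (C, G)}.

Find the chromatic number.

3

C, E, G are mutually adjacent, so at least 3 colors are needed.
3 colors suffice: color 1 → {E, H}; color 2 → {A, G, I}; color 3 → {B, C, D, F}. Each edge has distinct colors on its endpoints.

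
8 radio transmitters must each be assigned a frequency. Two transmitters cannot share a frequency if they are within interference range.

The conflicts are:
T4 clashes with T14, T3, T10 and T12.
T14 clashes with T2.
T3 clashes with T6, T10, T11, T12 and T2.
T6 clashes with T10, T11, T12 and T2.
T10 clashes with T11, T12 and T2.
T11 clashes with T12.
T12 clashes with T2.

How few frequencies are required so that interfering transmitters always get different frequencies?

5

T3, T6, T10, T12, T2 are mutually in conflict, so at least 5 frequencies are needed.
5 frequencies suffice: frequency 1 → {T14, T12}; frequency 2 → {T10}; frequency 3 → {T3}; frequency 4 → {T4, T11, T2}; frequency 5 → {T6}. No two conflicting transmitters share a frequency.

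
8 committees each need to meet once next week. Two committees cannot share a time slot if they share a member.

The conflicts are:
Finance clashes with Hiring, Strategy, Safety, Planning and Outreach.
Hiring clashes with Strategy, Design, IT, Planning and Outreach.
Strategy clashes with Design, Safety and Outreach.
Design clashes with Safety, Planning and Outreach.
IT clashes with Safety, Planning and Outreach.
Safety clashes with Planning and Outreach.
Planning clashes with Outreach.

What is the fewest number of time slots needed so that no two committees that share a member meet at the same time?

4

Finance, Strategy, Safety, Outreach are mutually in conflict, so at least 4 time slots are needed.
4 time slots suffice: Finance=4, Hiring=2, Strategy=3, Design=4, IT=4, Safety=2, Planning=3, Outreach=1. No two conflicting committees share a time slot.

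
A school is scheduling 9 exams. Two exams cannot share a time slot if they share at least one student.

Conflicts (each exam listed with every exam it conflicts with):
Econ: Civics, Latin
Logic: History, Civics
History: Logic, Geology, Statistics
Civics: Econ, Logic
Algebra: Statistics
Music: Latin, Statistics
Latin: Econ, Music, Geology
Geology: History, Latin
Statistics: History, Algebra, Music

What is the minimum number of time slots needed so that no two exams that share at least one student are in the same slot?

The cycle Statistics-Music-Latin-Geology-History-Statistics has odd length 5, so it cannot be 2-colored; at least 3 time slots are needed.
3 time slots suffice: time slot 1 → {History, Civics, Algebra, Latin}; time slot 2 → {Econ, Logic, Geology, Statistics}; time slot 3 → {Music}. Every pair that conflicts lands in different time slots.

3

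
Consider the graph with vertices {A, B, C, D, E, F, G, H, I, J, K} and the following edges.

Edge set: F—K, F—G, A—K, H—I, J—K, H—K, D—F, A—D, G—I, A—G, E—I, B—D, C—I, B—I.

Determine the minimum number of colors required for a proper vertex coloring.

3

The cycle G-I-H-K-A-G has odd length 5, so it cannot be 2-colored; at least 3 colors are needed.
3 colors suffice: color red → {D, I, K}; color blue → {A, B, C, E, F, H, J}; color green → {G}. Every edge joins two different colors.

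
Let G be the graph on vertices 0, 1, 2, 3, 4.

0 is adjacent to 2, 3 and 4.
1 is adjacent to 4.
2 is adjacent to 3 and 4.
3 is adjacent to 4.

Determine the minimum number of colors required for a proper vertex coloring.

0, 2, 3, 4 form a clique, so at least 4 colors are needed.
4 colors suffice: color a → {4}; color b → {0, 1}; color c → {2}; color d → {3}. Each edge has distinct colors on its endpoints.

4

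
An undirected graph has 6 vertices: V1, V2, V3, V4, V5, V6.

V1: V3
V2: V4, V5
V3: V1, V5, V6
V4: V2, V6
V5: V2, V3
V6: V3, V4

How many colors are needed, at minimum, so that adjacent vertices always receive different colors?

3

The cycle V2-V5-V3-V6-V4-V2 has odd length 5, so it cannot be 2-colored; at least 3 colors are needed.
3 colors suffice: color 1 → {V2, V3}; color 2 → {V1, V4, V5}; color 3 → {V6}. Each edge has distinct colors on its endpoints.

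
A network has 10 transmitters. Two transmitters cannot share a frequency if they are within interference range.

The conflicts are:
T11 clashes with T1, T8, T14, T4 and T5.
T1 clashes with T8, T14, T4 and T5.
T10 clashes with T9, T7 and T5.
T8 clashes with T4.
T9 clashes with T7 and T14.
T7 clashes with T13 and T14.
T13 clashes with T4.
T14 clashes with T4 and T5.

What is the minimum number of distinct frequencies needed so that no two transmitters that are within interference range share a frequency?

T11, T1, T8, T4 pairwise conflict, so at least 4 frequencies are needed.
4 frequencies suffice: frequency 1 → {T10, T8, T13, T14}; frequency 2 → {T7, T4, T5}; frequency 3 → {T11, T9}; frequency 4 → {T1}. Every pair that conflicts lands in different frequencies.

4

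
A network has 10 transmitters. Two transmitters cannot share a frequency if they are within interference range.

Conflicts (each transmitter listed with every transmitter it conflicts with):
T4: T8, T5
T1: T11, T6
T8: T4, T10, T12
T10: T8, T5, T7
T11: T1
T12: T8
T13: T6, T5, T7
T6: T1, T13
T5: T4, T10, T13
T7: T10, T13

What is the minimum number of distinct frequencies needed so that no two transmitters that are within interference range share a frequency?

2

T8 and T12 conflict, so at least 2 frequencies are needed.
2 frequencies suffice: T4=2, T1=2, T8=1, T10=2, T11=1, T12=2, T13=2, T6=1, T5=1, T7=1. No two conflicting transmitters share a frequency.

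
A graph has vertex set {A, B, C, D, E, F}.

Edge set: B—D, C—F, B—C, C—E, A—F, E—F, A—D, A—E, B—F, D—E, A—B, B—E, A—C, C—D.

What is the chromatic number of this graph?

5

A, B, C, E, F are mutually adjacent (a clique of size 5), so at least 5 colors are needed.
5 colors suffice: color 1 → {B}; color 2 → {A}; color 3 → {E}; color 4 → {C}; color 5 → {D, F}. Each edge has distinct colors on its endpoints.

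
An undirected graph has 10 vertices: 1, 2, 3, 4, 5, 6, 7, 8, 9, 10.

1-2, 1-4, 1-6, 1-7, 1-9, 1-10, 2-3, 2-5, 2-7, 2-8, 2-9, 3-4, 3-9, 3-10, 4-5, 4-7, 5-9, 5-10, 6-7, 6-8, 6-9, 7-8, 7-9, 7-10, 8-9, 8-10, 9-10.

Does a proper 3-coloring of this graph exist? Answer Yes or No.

No

7, 8, 9, 10 are pairwise adjacent (a clique of size 4), so at least 4 colors are needed.
So 3 colors are not enough.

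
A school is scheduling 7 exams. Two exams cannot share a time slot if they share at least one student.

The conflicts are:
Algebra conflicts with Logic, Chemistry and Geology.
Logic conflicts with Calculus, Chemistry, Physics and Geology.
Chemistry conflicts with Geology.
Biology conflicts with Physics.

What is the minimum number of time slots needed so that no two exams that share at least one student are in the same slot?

Algebra, Logic, Chemistry, Geology pairwise conflict, so at least 4 time slots are needed.
Using 4 time slots: Algebra=4, Logic=1, Calculus=2, Chemistry=3, Biology=1, Physics=2, Geology=2. Each listed conflict is separated.

4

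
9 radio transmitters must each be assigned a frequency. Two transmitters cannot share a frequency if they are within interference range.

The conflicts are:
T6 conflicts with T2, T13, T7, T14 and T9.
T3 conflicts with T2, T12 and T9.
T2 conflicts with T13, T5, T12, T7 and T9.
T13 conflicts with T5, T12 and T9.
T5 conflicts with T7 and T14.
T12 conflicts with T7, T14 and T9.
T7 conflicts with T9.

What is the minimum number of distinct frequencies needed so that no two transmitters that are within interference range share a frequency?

4

T2, T13, T12, T9 pairwise conflict, so at least 4 frequencies are needed.
Using 4 frequencies: T6=2, T3=4, T2=1, T13=4, T5=2, T12=2, T7=4, T14=1, T9=3. Each listed conflict is separated.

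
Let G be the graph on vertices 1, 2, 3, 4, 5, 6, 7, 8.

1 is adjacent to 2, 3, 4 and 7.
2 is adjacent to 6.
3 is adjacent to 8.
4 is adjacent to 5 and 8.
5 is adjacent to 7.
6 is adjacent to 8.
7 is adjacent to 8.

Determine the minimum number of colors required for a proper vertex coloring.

3

The cycle 6-8-4-1-2-6 has odd length 5, so it cannot be 2-colored; at least 3 colors are needed.
3 colors suffice: color red → {1, 5, 8}; color blue → {2, 3, 4, 7}; color green → {6}. Each edge has distinct colors on its endpoints.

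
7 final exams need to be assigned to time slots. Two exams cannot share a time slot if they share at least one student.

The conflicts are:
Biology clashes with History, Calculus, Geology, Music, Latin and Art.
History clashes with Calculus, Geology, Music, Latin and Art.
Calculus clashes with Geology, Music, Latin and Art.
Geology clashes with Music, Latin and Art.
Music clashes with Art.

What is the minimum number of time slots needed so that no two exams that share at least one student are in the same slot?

6

Biology, History, Calculus, Geology, Music, Art pairwise conflict, so at least 6 time slots are needed.
6 time slots suffice: Biology=4, History=3, Calculus=1, Geology=2, Music=5, Latin=5, Art=6. No two conflicting exams share a time slot.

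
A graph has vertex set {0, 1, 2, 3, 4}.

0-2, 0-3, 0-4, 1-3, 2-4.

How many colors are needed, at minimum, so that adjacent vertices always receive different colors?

3

0, 2, 4 are pairwise adjacent, so at least 3 colors are needed.
3 colors suffice: 0=a, 1=a, 2=b, 3=b, 4=c. Each edge has distinct colors on its endpoints.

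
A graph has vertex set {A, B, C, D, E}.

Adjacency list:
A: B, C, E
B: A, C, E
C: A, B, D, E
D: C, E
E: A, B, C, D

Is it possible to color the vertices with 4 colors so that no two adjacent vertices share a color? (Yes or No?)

Yes

The chromatic number is 4. A, B, C, E are mutually adjacent (a clique of size 4), so at least 4 colors are needed.
4 colors suffice: color 1 → {C}; color 2 → {E}; color 3 → {B, D}; color 4 → {A}.
That is already a proper 4-coloring.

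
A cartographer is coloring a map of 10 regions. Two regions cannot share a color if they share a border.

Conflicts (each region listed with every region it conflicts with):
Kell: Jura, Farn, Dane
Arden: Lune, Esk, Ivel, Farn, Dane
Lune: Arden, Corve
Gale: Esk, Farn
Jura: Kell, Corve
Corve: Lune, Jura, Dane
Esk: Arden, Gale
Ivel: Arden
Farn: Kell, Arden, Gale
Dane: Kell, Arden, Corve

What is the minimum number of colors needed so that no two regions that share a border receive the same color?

Arden and Esk conflict, so at least 2 colors are needed.
One proper 2-coloring: Kell=1, Arden=1, Lune=2, Gale=1, Jura=2, Corve=1, Esk=2, Ivel=2, Farn=2, Dane=2. Every pair that conflicts lands in different colors.

2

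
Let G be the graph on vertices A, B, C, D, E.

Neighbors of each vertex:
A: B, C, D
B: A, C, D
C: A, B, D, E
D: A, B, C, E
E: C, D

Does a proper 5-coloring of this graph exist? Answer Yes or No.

Yes

The chromatic number is 4. A, B, C, D are pairwise adjacent (a clique of size 4), so at least 4 colors are needed.
One proper 4-coloring: A=3, B=4, C=2, D=1, E=3.
Since 5 ≥ 4, a proper 5-coloring certainly exists.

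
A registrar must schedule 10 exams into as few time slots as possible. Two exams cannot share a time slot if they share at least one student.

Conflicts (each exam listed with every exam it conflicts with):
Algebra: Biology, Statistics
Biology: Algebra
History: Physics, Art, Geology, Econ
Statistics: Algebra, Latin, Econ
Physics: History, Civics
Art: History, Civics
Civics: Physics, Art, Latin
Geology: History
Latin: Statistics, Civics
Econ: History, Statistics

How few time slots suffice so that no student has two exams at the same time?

Statistics and Latin conflict, so at least 2 time slots are needed.
2 time slots suffice: Algebra=2, Biology=1, History=1, Statistics=1, Physics=2, Art=2, Civics=1, Geology=2, Latin=2, Econ=2. Each listed conflict is separated.

2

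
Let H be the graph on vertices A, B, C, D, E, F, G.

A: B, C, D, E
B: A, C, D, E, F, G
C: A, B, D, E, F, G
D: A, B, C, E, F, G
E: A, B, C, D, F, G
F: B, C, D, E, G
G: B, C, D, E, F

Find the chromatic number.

B, C, D, E, F, G are mutually adjacent (a clique of size 6), so at least 6 colors are needed.
6 colors suffice: color 1 → {B}; color 2 → {C}; color 3 → {D}; color 4 → {E}; color 5 → {A, F}; color 6 → {G}. No two adjacent vertices share a color.

6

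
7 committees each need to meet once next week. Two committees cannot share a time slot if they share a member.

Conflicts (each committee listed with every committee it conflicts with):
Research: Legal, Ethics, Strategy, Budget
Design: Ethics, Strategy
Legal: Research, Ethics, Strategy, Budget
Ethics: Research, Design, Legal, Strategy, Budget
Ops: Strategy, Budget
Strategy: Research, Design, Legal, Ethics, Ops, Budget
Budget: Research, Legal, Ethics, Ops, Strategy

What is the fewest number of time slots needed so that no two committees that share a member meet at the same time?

Research, Legal, Ethics, Strategy, Budget are mutually in conflict, so at least 5 time slots are needed.
5 time slots suffice: Research=4, Design=3, Legal=5, Ethics=2, Ops=2, Strategy=1, Budget=3. No two conflicting committees share a time slot.

5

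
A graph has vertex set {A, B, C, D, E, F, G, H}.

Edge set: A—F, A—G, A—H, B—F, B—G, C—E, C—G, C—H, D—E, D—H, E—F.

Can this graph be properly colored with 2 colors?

No

The cycle C-G-B-F-E-C has odd length 5, so it cannot be 2-colored; at least 3 colors are needed.
So 2 colors are not enough.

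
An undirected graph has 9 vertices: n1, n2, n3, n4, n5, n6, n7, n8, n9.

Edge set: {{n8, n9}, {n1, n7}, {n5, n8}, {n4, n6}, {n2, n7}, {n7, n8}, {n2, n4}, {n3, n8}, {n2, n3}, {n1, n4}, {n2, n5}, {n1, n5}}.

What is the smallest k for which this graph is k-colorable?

n8 and n9 are adjacent, so at least 2 colors are needed.
2 colors suffice: color R → {n1, n2, n6, n8}; color B → {n3, n4, n5, n7, n9}. Each edge has distinct colors on its endpoints.

2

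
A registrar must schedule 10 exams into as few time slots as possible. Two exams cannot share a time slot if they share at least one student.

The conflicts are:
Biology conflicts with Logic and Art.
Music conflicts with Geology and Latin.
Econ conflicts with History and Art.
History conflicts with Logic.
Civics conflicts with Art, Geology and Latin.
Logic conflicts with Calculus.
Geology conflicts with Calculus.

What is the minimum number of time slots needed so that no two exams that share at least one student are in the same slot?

3

The cycle History-Econ-Art-Biology-Logic-History has odd length 5, so it cannot be 2-colored; at least 3 time slots are needed.
3 time slots suffice: time slot 1 → {Logic, Art, Geology, Latin}; time slot 2 → {Biology, Music, Econ, Civics, Calculus}; time slot 3 → {History}. Every pair that conflicts lands in different time slots.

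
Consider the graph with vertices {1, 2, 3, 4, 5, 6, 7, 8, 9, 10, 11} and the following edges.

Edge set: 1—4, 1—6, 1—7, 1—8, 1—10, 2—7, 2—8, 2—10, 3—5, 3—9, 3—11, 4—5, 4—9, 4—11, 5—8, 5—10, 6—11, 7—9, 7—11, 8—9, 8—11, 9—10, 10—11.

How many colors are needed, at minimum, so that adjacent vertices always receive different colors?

2

1 and 4 are adjacent, so at least 2 colors are needed.
One proper 2-coloring: 1=a, 2=a, 3=b, 4=b, 5=a, 6=b, 7=b, 8=b, 9=a, 10=b, 11=a. Each edge has distinct colors on its endpoints.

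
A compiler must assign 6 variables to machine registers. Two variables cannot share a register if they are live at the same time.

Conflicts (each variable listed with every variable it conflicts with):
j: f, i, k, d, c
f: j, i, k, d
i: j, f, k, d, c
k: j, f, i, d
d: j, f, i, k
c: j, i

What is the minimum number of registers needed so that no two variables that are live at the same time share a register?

5

j, f, i, k, d pairwise conflict, so at least 5 registers are needed.
5 registers suffice: register 1 → {j}; register 2 → {i}; register 3 → {d, c}; register 4 → {k}; register 5 → {f}. Every pair that conflicts lands in different registers.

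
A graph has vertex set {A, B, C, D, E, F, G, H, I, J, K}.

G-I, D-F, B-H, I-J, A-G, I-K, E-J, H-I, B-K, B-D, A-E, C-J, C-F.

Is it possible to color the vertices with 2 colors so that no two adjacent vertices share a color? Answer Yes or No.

The cycle E-A-G-I-J-E has odd length 5, so it cannot be 2-colored; at least 3 colors are needed.
So 2 colors are not enough.

No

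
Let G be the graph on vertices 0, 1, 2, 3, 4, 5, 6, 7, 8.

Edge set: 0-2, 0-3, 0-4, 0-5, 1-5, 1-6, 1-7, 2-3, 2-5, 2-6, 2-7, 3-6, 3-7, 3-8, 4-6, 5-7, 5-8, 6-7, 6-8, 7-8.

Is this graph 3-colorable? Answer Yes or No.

3, 6, 7, 8 are mutually adjacent (a clique of size 4), so at least 4 colors are needed.
So 3 colors are not enough.

No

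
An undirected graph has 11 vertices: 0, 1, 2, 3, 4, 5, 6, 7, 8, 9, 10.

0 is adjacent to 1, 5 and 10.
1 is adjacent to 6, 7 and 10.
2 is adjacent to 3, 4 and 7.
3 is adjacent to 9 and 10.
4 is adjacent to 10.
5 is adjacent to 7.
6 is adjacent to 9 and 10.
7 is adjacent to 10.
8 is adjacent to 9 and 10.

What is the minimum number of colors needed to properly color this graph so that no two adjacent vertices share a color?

3

0, 1, 10 are pairwise adjacent, so at least 3 colors are needed.
3 colors suffice: 0=green, 1=blue, 2=red, 3=blue, 4=blue, 5=red, 6=green, 7=green, 8=blue, 9=red, 10=red. No two adjacent vertices share a color.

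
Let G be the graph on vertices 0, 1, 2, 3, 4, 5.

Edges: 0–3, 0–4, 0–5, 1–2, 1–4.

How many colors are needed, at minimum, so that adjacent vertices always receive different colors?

2

0 and 4 are adjacent, so at least 2 colors are needed.
2 colors suffice: color a → {0, 1}; color b → {2, 3, 4, 5}. Each edge has distinct colors on its endpoints.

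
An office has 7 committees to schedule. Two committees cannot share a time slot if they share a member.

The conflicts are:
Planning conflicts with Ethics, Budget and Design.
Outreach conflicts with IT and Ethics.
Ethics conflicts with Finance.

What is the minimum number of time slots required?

2

Ethics and Finance conflict, so at least 2 time slots are needed.
2 time slots suffice: time slot 1 → {Planning, Outreach, Finance}; time slot 2 → {IT, Ethics, Budget, Design}. No two conflicting committees share a time slot.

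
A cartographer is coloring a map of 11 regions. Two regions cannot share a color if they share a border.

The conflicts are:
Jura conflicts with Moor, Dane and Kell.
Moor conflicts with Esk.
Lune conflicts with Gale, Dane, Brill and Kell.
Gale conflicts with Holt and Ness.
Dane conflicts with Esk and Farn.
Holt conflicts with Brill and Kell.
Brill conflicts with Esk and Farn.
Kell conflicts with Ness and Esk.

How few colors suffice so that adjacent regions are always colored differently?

2

Lune and Kell conflict, so at least 2 colors are needed.
2 colors suffice: Jura=2, Moor=1, Lune=2, Gale=1, Dane=1, Holt=2, Brill=1, Kell=1, Ness=2, Esk=2, Farn=2. Each listed conflict is separated.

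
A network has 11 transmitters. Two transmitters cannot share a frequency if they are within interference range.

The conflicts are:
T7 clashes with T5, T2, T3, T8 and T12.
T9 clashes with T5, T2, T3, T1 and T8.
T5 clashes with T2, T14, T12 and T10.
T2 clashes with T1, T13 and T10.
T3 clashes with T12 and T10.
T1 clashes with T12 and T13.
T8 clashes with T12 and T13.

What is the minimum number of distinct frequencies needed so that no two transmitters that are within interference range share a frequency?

3

T7, T5, T12 are mutually in conflict, so at least 3 frequencies are needed.
3 frequencies suffice: frequency 1 → {T5, T3, T1, T8}; frequency 2 → {T2, T14, T12}; frequency 3 → {T7, T9, T13, T10}. Each listed conflict is separated.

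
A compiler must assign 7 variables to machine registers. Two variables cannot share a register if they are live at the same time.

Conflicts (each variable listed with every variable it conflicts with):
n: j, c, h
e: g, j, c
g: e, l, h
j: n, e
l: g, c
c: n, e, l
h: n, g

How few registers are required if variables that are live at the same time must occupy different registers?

3

The cycle h-g-l-c-n-h has odd length 5, so it cannot be 2-colored; at least 3 registers are needed.
3 registers suffice: register 1 → {g, j, c}; register 2 → {n, e, l}; register 3 → {h}. Every pair that conflicts lands in different registers.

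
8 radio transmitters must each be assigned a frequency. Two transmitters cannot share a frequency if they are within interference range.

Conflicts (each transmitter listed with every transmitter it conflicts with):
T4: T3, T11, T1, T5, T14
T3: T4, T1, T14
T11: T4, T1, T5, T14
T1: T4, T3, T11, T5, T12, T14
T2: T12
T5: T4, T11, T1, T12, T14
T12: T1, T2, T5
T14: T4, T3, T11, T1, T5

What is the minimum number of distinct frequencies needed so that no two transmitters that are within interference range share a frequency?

5

T4, T11, T1, T5, T14 are mutually in conflict, so at least 5 frequencies are needed.
5 frequencies suffice: T4=2, T3=4, T11=5, T1=1, T2=1, T5=4, T12=2, T14=3. Every pair that conflicts lands in different frequencies.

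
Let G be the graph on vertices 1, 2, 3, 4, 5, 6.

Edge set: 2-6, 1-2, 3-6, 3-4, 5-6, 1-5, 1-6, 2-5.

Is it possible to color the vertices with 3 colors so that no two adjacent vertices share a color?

1, 2, 5, 6 are mutually adjacent (a clique of size 4), so at least 4 colors are needed.
So 3 colors are not enough.

No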